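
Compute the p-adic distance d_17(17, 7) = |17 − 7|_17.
d_17(17, 7) = 1

Step 1 — x − y = 17 − 7 = 10. Step 2 — v_17(10) = 0 (factor: 10 = (17^0 · 10); the sign does not affect v_p). Step 3 — |x − y|_17 = 17^{0} = 1.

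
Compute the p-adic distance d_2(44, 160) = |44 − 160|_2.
d_2(44, 160) = 1/4

Step 1 — x − y = 44 − 160 = -116. Step 2 — v_2(-116) = 2 (factor: -116 = −(2^2 · 29); the sign does not affect v_p). Step 3 — |x − y|_2 = 2^{-2} = 1/4.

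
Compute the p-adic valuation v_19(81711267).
v_19(81711267) = 5

v_19(n) is the largest exponent k such that 19^k divides n. Factor out: 81711267 = 19^5 · 33. (Sign doesn't affect v_p.) So v_19(81711267) = 5.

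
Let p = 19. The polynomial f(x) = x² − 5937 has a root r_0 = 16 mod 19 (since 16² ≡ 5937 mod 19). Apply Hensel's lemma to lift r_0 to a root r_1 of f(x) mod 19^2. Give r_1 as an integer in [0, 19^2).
r_1 = 92 (mod 361)

Hensel's recurrence: r_{i+1} = r_i − f(r_i)·(f′(r_i))^{-1} mod 19^{i+2}, with f′(x) = 2x. Iterate:
  r_0 = 16 (mod 19)
  r_1 = 92 (mod 361)
Final: r_1 = 92, and one checks f(r_1) ≡ 0 mod 19^2.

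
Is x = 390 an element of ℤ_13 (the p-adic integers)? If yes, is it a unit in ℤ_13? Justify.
x ∈ ℤ_13 but not a unit; v_13(x) = 1 > 0

ℤ_13 = {x ∈ ℚ_13 : v_13(x) ≥ 0} and ℤ_13^× = {x ∈ ℤ_13 : v_13(x) = 0}. Here v_13(390) = v_13(num) − v_13(den) = 1; compare against these criteria.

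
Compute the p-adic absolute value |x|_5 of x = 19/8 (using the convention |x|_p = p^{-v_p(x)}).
|19/8|_5 = 1

Step 1 — compute v_5(x) by factoring powers of 5 out of the numerator and denominator: v_5(19/8) = 0. Step 2 — apply |x|_p = p^{-v_p(x)} = 5^{0} = 1.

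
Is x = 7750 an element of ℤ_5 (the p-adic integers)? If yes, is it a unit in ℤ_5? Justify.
x ∈ ℤ_5 but not a unit; v_5(x) = 3 > 0

ℤ_5 = {x ∈ ℚ_5 : v_5(x) ≥ 0} and ℤ_5^× = {x ∈ ℤ_5 : v_5(x) = 0}. Here v_5(7750) = v_5(num) − v_5(den) = 3; compare against these criteria.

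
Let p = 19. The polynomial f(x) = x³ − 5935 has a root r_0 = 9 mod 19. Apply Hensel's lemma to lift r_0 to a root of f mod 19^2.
r_1 = 332 (mod 361)

Hensel: r_{i+1} = r_i − f(r_i)/f′(r_i) mod 19^{i+2}, where f′(x) = 3x². Iterate:
  r_0 = 9 (mod 19)
  r_1 = 332 (mod 361)
Final: r = 332 with f(r) ≡ 0 mod 19^2.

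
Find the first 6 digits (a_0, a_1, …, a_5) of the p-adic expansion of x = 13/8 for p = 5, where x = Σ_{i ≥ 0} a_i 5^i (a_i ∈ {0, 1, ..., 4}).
(a_0, …, a_5) = (1, 2, 4, 1, 4, 1)

v_5(13/8) = 0 (numerator and denominator both coprime to 5), so x ∈ ℤ_5^×. Compute digits iteratively via a_i = x_i mod 5, x_{i+1} = (x_i − a_i)/5, with x_0 = x:
  x_0 = 13/8;  a_0 = 1;  x_1 = (x_0 − 1)/5 = 1/8
  x_1 = 1/8;  a_1 = 2;  x_2 = (x_1 − 2)/5 = -3/8
  x_2 = -3/8;  a_2 = 4;  x_3 = (x_2 − 4)/5 = -7/8
  x_3 = -7/8;  a_3 = 1;  x_4 = (x_3 − 1)/5 = -3/8
  x_4 = -3/8;  a_4 = 4;  x_5 = (x_4 − 4)/5 = -7/8
  x_5 = -7/8;  a_5 = 1;  x_6 = (x_5 − 1)/5 = -3/8
Digits: (1, 2, 4, 1, 4, 1).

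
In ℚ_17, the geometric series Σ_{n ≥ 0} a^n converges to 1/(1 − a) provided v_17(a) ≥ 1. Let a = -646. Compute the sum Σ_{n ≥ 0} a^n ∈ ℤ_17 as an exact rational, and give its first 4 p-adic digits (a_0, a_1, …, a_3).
Σ a^n = 1/(1 − a) = 1/647;  first 4 digits = (1, 13, 13, 3)

v_17(a) = 1 ≥ 1, so the series converges in ℤ_17 to 1/(1 − a) = 1/(1 − (-646)) = 1/647. Expand this rational in ℤ_17: compute digits iteratively via d_i = x_i mod 17, x_{i+1} = (x_i − d_i)/17. The first 4 digits are (1, 13, 13, 3).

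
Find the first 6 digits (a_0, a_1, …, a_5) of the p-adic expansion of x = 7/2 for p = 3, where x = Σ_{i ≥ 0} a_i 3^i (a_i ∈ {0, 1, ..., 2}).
(a_0, …, a_5) = (2, 2, 1, 1, 1, 1)

v_3(7/2) = 0 (numerator and denominator both coprime to 3), so x ∈ ℤ_3^×. Compute digits iteratively via a_i = x_i mod 3, x_{i+1} = (x_i − a_i)/3, with x_0 = x:
  x_0 = 7/2;  a_0 = 2;  x_1 = (x_0 − 2)/3 = 1/2
  x_1 = 1/2;  a_1 = 2;  x_2 = (x_1 − 2)/3 = -1/2
  x_2 = -1/2;  a_2 = 1;  x_3 = (x_2 − 1)/3 = -1/2
  x_3 = -1/2;  a_3 = 1;  x_4 = (x_3 − 1)/3 = -1/2
  x_4 = -1/2;  a_4 = 1;  x_5 = (x_4 − 1)/3 = -1/2
  x_5 = -1/2;  a_5 = 1;  x_6 = (x_5 − 1)/3 = -1/2
Digits: (2, 2, 1, 1, 1, 1).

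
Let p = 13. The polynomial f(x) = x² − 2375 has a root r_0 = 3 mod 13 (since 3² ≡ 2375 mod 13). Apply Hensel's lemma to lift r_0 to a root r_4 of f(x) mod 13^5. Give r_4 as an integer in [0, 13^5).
r_4 = 105121 (mod 371293)

Hensel's recurrence: r_{i+1} = r_i − f(r_i)·(f′(r_i))^{-1} mod 13^{i+2}, with f′(x) = 2x. Iterate:
  r_0 = 3 (mod 13)
  r_1 = 3 (mod 169)
  r_2 = 1862 (mod 2197)
  r_3 = 19438 (mod 28561)
  r_4 = 105121 (mod 371293)
Final: r_4 = 105121, and one checks f(r_4) ≡ 0 mod 13^5.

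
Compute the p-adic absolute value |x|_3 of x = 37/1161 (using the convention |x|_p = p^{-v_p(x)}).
|37/1161|_3 = 27

Step 1 — compute v_3(x) by factoring powers of 3 out of the numerator and denominator: v_3(37/1161) = -3. Step 2 — apply |x|_p = p^{-v_p(x)} = 3^{3} = 27.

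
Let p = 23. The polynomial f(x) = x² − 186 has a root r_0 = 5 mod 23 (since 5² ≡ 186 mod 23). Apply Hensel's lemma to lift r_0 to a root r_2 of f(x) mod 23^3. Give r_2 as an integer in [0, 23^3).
r_2 = 11712 (mod 12167)

Hensel's recurrence: r_{i+1} = r_i − f(r_i)·(f′(r_i))^{-1} mod 23^{i+2}, with f′(x) = 2x. Iterate:
  r_0 = 5 (mod 23)
  r_1 = 74 (mod 529)
  r_2 = 11712 (mod 12167)
Final: r_2 = 11712, and one checks f(r_2) ≡ 0 mod 23^3.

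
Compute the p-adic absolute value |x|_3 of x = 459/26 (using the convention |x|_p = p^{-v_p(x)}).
|459/26|_3 = 1/27

Step 1 — compute v_3(x) by factoring powers of 3 out of the numerator and denominator: v_3(459/26) = 3. Step 2 — apply |x|_p = p^{-v_p(x)} = 3^{-3} = 1/27.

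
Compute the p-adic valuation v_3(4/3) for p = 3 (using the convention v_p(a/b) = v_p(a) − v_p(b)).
v_3(4/3) = -1

Factor powers of 3 from the numerator and denominator of the reduced fraction: 4 = 3^0 · 4 and 3 = 3^1 · 1. Apply v_p(a/b) = v_p(a) − v_p(b): v_3(4/3) = 0 − 1 = -1.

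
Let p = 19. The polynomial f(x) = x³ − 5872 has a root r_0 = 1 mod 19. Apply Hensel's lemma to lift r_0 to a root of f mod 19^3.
r_2 = 6290 (mod 6859)

Hensel: r_{i+1} = r_i − f(r_i)/f′(r_i) mod 19^{i+2}, where f′(x) = 3x². Iterate:
  r_0 = 1 (mod 19)
  r_1 = 153 (mod 361)
  r_2 = 6290 (mod 6859)
Final: r = 6290 with f(r) ≡ 0 mod 19^3.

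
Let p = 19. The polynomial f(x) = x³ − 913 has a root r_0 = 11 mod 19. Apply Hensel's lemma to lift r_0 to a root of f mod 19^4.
r_3 = 16408 (mod 130321)

Hensel: r_{i+1} = r_i − f(r_i)/f′(r_i) mod 19^{i+2}, where f′(x) = 3x². Iterate:
  r_0 = 11 (mod 19)
  r_1 = 163 (mod 361)
  r_2 = 2690 (mod 6859)
  r_3 = 16408 (mod 130321)
Final: r = 16408 with f(r) ≡ 0 mod 19^4.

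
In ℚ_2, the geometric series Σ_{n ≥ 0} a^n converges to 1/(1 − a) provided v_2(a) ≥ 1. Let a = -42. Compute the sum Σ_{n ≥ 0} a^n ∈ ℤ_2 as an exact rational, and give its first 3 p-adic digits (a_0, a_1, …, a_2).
Σ a^n = 1/(1 − a) = 1/43;  first 3 digits = (1, 1, 0)

v_2(a) = 1 ≥ 1, so the series converges in ℤ_2 to 1/(1 − a) = 1/(1 − (-42)) = 1/43. Expand this rational in ℤ_2: compute digits iteratively via d_i = x_i mod 2, x_{i+1} = (x_i − d_i)/2. The first 3 digits are (1, 1, 0).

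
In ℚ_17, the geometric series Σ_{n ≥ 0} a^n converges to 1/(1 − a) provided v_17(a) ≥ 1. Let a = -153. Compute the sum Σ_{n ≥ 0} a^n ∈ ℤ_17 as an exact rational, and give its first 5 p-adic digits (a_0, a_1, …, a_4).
Σ a^n = 1/(1 − a) = 1/154;  first 5 digits = (1, 8, 12, 6, 7)

v_17(a) = 1 ≥ 1, so the series converges in ℤ_17 to 1/(1 − a) = 1/(1 − (-153)) = 1/154. Expand this rational in ℤ_17: compute digits iteratively via d_i = x_i mod 17, x_{i+1} = (x_i − d_i)/17. The first 5 digits are (1, 8, 12, 6, 7).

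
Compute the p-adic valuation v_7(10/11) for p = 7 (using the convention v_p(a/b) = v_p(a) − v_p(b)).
v_7(10/11) = 0

Factor powers of 7 from the numerator and denominator of the reduced fraction: 10 = 7^0 · 10 and 11 = 7^0 · 11. Apply v_p(a/b) = v_p(a) − v_p(b): v_7(10/11) = 0 − 0 = 0.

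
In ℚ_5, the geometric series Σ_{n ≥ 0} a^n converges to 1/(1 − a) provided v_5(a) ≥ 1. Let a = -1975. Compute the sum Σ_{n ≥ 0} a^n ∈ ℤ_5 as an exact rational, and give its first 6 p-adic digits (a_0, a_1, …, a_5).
Σ a^n = 1/(1 − a) = 1/1976;  first 6 digits = (1, 0, 1, 4, 2, 2)

v_5(a) = 2 ≥ 1, so the series converges in ℤ_5 to 1/(1 − a) = 1/(1 − (-1975)) = 1/1976. Expand this rational in ℤ_5: compute digits iteratively via d_i = x_i mod 5, x_{i+1} = (x_i − d_i)/5. The first 6 digits are (1, 0, 1, 4, 2, 2).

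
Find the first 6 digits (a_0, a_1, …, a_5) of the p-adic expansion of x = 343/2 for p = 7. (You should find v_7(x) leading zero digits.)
(a_0, …, a_5) = (0, 0, 0, 4, 3, 3)

v_7(343/2) = 3, so a_0 = ... = a_2 = 0. Factor out: x = 7^3 · u with u = 1/2 a unit in ℤ_7. Expand u iteratively via a_{v+i} = u_i mod 7, u_{i+1} = (u_i − a_{v+i})/7:
  u_0 = 1/2;  a_3 = 4;  u_1 = (u_0 − 4)/7 = -1/2
  u_1 = -1/2;  a_4 = 3;  u_2 = (u_1 − 3)/7 = -1/2
  u_2 = -1/2;  a_5 = 3;  u_3 = (u_2 − 3)/7 = -1/2
Digits: (0, 0, 0, 4, 3, 3).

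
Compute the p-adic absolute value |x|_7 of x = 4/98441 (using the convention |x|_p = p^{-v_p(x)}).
|4/98441|_7 = 2401

Step 1 — compute v_7(x) by factoring powers of 7 out of the numerator and denominator: v_7(4/98441) = -4. Step 2 — apply |x|_p = p^{-v_p(x)} = 7^{4} = 2401.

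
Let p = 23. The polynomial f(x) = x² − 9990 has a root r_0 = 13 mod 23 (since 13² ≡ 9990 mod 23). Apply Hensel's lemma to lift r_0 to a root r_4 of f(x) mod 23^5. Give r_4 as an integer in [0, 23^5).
r_4 = 4145004 (mod 6436343)

Hensel's recurrence: r_{i+1} = r_i − f(r_i)·(f′(r_i))^{-1} mod 23^{i+2}, with f′(x) = 2x. Iterate:
  r_0 = 13 (mod 23)
  r_1 = 289 (mod 529)
  r_2 = 8224 (mod 12167)
  r_3 = 227230 (mod 279841)
  r_4 = 4145004 (mod 6436343)
Final: r_4 = 4145004, and one checks f(r_4) ≡ 0 mod 23^5.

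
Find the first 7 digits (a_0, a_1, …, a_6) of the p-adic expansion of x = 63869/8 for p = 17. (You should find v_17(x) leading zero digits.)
(a_0, …, a_6) = (0, 0, 0, 8, 6, 6, 6)

v_17(63869/8) = 3, so a_0 = ... = a_2 = 0. Factor out: x = 17^3 · u with u = 13/8 a unit in ℤ_17. Expand u iteratively via a_{v+i} = u_i mod 17, u_{i+1} = (u_i − a_{v+i})/17:
  u_0 = 13/8;  a_3 = 8;  u_1 = (u_0 − 8)/17 = -3/8
  u_1 = -3/8;  a_4 = 6;  u_2 = (u_1 − 6)/17 = -3/8
  u_2 = -3/8;  a_5 = 6;  u_3 = (u_2 − 6)/17 = -3/8
  u_3 = -3/8;  a_6 = 6;  u_4 = (u_3 − 6)/17 = -3/8
Digits: (0, 0, 0, 8, 6, 6, 6).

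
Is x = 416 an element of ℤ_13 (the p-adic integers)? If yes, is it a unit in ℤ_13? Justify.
x ∈ ℤ_13 but not a unit; v_13(x) = 1 > 0

ℤ_13 = {x ∈ ℚ_13 : v_13(x) ≥ 0} and ℤ_13^× = {x ∈ ℤ_13 : v_13(x) = 0}. Here v_13(416) = v_13(num) − v_13(den) = 1; compare against these criteria.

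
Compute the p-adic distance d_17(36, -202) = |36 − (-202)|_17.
d_17(36, -202) = 1/17

Step 1 — x − y = 36 − (-202) = 238. Step 2 — v_17(238) = 1 (factor: 238 = (17^1 · 14); the sign does not affect v_p). Step 3 — |x − y|_17 = 17^{-1} = 1/17.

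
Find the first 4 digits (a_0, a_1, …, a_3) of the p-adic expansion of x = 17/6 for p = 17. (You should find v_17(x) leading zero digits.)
(a_0, …, a_3) = (0, 3, 14, 2)

v_17(17/6) = 1, so a_0 = ... = a_0 = 0. Factor out: x = 17^1 · u with u = 1/6 a unit in ℤ_17. Expand u iteratively via a_{v+i} = u_i mod 17, u_{i+1} = (u_i − a_{v+i})/17:
  u_0 = 1/6;  a_1 = 3;  u_1 = (u_0 − 3)/17 = -1/6
  u_1 = -1/6;  a_2 = 14;  u_2 = (u_1 − 14)/17 = -5/6
  u_2 = -5/6;  a_3 = 2;  u_3 = (u_2 − 2)/17 = -1/6
Digits: (0, 3, 14, 2).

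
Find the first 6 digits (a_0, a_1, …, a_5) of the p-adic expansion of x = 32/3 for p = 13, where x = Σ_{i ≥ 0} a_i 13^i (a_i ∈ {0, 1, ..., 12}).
(a_0, …, a_5) = (2, 5, 4, 4, 4, 4)

v_13(32/3) = 0 (numerator and denominator both coprime to 13), so x ∈ ℤ_13^×. Compute digits iteratively via a_i = x_i mod 13, x_{i+1} = (x_i − a_i)/13, with x_0 = x:
  x_0 = 32/3;  a_0 = 2;  x_1 = (x_0 − 2)/13 = 2/3
  x_1 = 2/3;  a_1 = 5;  x_2 = (x_1 − 5)/13 = -1/3
  x_2 = -1/3;  a_2 = 4;  x_3 = (x_2 − 4)/13 = -1/3
  x_3 = -1/3;  a_3 = 4;  x_4 = (x_3 − 4)/13 = -1/3
  x_4 = -1/3;  a_4 = 4;  x_5 = (x_4 − 4)/13 = -1/3
  x_5 = -1/3;  a_5 = 4;  x_6 = (x_5 − 4)/13 = -1/3
Digits: (2, 5, 4, 4, 4, 4).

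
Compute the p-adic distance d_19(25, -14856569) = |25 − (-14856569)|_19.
d_19(25, -14856569) = 1/2476099

Step 1 — x − y = 25 − (-14856569) = 14856594. Step 2 — v_19(14856594) = 5 (factor: 14856594 = (19^5 · 6); the sign does not affect v_p). Step 3 — |x − y|_19 = 19^{-5} = 1/2476099.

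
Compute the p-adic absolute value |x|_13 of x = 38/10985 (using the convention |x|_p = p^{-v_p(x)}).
|38/10985|_13 = 2197

Step 1 — compute v_13(x) by factoring powers of 13 out of the numerator and denominator: v_13(38/10985) = -3. Step 2 — apply |x|_p = p^{-v_p(x)} = 13^{3} = 2197.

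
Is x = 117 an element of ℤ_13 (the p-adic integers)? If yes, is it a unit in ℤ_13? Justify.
x ∈ ℤ_13 but not a unit; v_13(x) = 1 > 0

ℤ_13 = {x ∈ ℚ_13 : v_13(x) ≥ 0} and ℤ_13^× = {x ∈ ℤ_13 : v_13(x) = 0}. Here v_13(117) = v_13(num) − v_13(den) = 1; compare against these criteria.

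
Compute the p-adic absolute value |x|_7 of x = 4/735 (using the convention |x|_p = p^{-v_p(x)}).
|4/735|_7 = 49

Step 1 — compute v_7(x) by factoring powers of 7 out of the numerator and denominator: v_7(4/735) = -2. Step 2 — apply |x|_p = p^{-v_p(x)} = 7^{2} = 49.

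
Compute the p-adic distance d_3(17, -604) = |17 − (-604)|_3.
d_3(17, -604) = 1/27

Step 1 — x − y = 17 − (-604) = 621. Step 2 — v_3(621) = 3 (factor: 621 = (3^3 · 23); the sign does not affect v_p). Step 3 — |x − y|_3 = 3^{-3} = 1/27.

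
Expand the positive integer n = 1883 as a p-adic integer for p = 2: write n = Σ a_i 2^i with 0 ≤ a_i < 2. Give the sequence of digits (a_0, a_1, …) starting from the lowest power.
(a_0, a_1, …) = (1, 1, 0, 1, 1, 0, 1, 0, 1, 1, 1)

Repeated division by 2 gives the digits low-to-high: 1883 = 1 + 1·2^1 + 1·2^3 + 1·2^4 + 1·2^6 + 1·2^8 + 1·2^9 + 1·2^10. Digit sequence: (1, 1, 0, 1, 1, 0, 1, 0, 1, 1, 1).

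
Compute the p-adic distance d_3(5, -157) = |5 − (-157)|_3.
d_3(5, -157) = 1/81

Step 1 — x − y = 5 − (-157) = 162. Step 2 — v_3(162) = 4 (factor: 162 = (3^4 · 2); the sign does not affect v_p). Step 3 — |x − y|_3 = 3^{-4} = 1/81.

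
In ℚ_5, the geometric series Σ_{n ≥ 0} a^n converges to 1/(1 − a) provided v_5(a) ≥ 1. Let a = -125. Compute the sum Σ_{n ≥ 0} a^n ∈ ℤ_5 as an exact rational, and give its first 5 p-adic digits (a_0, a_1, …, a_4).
Σ a^n = 1/(1 − a) = 1/126;  first 5 digits = (1, 0, 0, 4, 4)

v_5(a) = 3 ≥ 1, so the series converges in ℤ_5 to 1/(1 − a) = 1/(1 − (-125)) = 1/126. Expand this rational in ℤ_5: compute digits iteratively via d_i = x_i mod 5, x_{i+1} = (x_i − d_i)/5. The first 5 digits are (1, 0, 0, 4, 4).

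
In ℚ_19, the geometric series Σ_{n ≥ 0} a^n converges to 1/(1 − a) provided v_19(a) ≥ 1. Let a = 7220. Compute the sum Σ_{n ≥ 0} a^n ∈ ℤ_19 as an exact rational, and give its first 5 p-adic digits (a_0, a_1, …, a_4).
Σ a^n = 1/(1 − a) = -1/7219;  first 5 digits = (1, 0, 1, 1, 1)

v_19(a) = 2 ≥ 1, so the series converges in ℤ_19 to 1/(1 − a) = 1/(1 − 7220) = -1/7219. Expand this rational in ℤ_19: compute digits iteratively via d_i = x_i mod 19, x_{i+1} = (x_i − d_i)/19. The first 5 digits are (1, 0, 1, 1, 1).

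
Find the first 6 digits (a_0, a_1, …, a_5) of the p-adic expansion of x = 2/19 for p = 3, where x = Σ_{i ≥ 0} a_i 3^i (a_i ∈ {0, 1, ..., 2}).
(a_0, …, a_5) = (2, 0, 2, 1, 1, 2)

v_3(2/19) = 0 (numerator and denominator both coprime to 3), so x ∈ ℤ_3^×. Compute digits iteratively via a_i = x_i mod 3, x_{i+1} = (x_i − a_i)/3, with x_0 = x:
  x_0 = 2/19;  a_0 = 2;  x_1 = (x_0 − 2)/3 = -12/19
  x_1 = -12/19;  a_1 = 0;  x_2 = (x_1 − 0)/3 = -4/19
  x_2 = -4/19;  a_2 = 2;  x_3 = (x_2 − 2)/3 = -14/19
  x_3 = -14/19;  a_3 = 1;  x_4 = (x_3 − 1)/3 = -11/19
  x_4 = -11/19;  a_4 = 1;  x_5 = (x_4 − 1)/3 = -10/19
  x_5 = -10/19;  a_5 = 2;  x_6 = (x_5 − 2)/3 = -16/19
Digits: (2, 0, 2, 1, 1, 2).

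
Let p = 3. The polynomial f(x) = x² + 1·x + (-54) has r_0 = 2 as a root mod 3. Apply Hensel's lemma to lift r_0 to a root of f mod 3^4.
r_3 = 26 (mod 81)

Hensel: r_{i+1} = r_i − f(r_i)·(f′(r_i))^{-1} mod 3^{i+2}, f′(x) = 2x + 1. Iterate:
  r_0 = 2 (mod 3)
  r_1 = 8 (mod 9)
  r_2 = 26 (mod 27)
  r_3 = 26 (mod 81)
Final: r = 26 satisfies f(r) ≡ 0 mod 3^4.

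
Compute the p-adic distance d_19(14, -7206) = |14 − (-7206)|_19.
d_19(14, -7206) = 1/361

Step 1 — x − y = 14 − (-7206) = 7220. Step 2 — v_19(7220) = 2 (factor: 7220 = (19^2 · 20); the sign does not affect v_p). Step 3 — |x − y|_19 = 19^{-2} = 1/361.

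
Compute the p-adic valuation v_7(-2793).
v_7(-2793) = 2

v_7(n) is the largest exponent k such that 7^k divides n. Factor out: -2793 = -7^2 · 57. (Sign doesn't affect v_p.) So v_7(-2793) = 2.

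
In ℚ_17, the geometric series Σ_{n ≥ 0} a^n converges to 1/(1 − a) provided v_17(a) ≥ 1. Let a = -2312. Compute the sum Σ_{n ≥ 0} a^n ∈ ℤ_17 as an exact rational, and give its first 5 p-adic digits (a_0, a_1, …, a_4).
Σ a^n = 1/(1 − a) = 1/2313;  first 5 digits = (1, 0, 9, 16, 12)

v_17(a) = 2 ≥ 1, so the series converges in ℤ_17 to 1/(1 − a) = 1/(1 − (-2312)) = 1/2313. Expand this rational in ℤ_17: compute digits iteratively via d_i = x_i mod 17, x_{i+1} = (x_i − d_i)/17. The first 5 digits are (1, 0, 9, 16, 12).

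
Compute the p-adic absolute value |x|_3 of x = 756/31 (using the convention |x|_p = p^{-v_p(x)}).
|756/31|_3 = 1/27

Step 1 — compute v_3(x) by factoring powers of 3 out of the numerator and denominator: v_3(756/31) = 3. Step 2 — apply |x|_p = p^{-v_p(x)} = 3^{-3} = 1/27.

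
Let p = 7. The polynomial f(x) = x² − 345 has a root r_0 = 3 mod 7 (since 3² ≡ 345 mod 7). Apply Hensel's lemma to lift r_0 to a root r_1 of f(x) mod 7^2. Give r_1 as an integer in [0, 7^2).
r_1 = 10 (mod 49)

Hensel's recurrence: r_{i+1} = r_i − f(r_i)·(f′(r_i))^{-1} mod 7^{i+2}, with f′(x) = 2x. Iterate:
  r_0 = 3 (mod 7)
  r_1 = 10 (mod 49)
Final: r_1 = 10, and one checks f(r_1) ≡ 0 mod 7^2.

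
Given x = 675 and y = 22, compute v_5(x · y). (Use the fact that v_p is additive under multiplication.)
v_5(14850) = 2

v_p(x) = 2 (factor: 675 = 5^2 · 27); v_p(y) = 0 (factor: 22 = 5^0 · 22). Additivity: v_p(xy) = v_p(x) + v_p(y) = 2 + 0 = 2. (Direct check: xy = 14850 = 5^2 · (594).)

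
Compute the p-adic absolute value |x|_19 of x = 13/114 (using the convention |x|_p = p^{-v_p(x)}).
|13/114|_19 = 19

Step 1 — compute v_19(x) by factoring powers of 19 out of the numerator and denominator: v_19(13/114) = -1. Step 2 — apply |x|_p = p^{-v_p(x)} = 19^{1} = 19.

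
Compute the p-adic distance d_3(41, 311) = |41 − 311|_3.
d_3(41, 311) = 1/27

Step 1 — x − y = 41 − 311 = -270. Step 2 — v_3(-270) = 3 (factor: -270 = −(3^3 · 10); the sign does not affect v_p). Step 3 — |x − y|_3 = 3^{-3} = 1/27.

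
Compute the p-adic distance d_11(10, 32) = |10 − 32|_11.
d_11(10, 32) = 1/11

Step 1 — x − y = 10 − 32 = -22. Step 2 — v_11(-22) = 1 (factor: -22 = −(11^1 · 2); the sign does not affect v_p). Step 3 — |x − y|_11 = 11^{-1} = 1/11.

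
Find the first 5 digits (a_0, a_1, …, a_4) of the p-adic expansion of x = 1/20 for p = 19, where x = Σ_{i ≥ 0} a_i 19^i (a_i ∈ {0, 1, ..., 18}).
(a_0, …, a_4) = (1, 18, 0, 18, 0)

v_19(1/20) = 0 (numerator and denominator both coprime to 19), so x ∈ ℤ_19^×. Compute digits iteratively via a_i = x_i mod 19, x_{i+1} = (x_i − a_i)/19, with x_0 = x:
  x_0 = 1/20;  a_0 = 1;  x_1 = (x_0 − 1)/19 = -1/20
  x_1 = -1/20;  a_1 = 18;  x_2 = (x_1 − 18)/19 = -19/20
  x_2 = -19/20;  a_2 = 0;  x_3 = (x_2 − 0)/19 = -1/20
  x_3 = -1/20;  a_3 = 18;  x_4 = (x_3 − 18)/19 = -19/20
  x_4 = -19/20;  a_4 = 0;  x_5 = (x_4 − 0)/19 = -1/20
Digits: (1, 18, 0, 18, 0).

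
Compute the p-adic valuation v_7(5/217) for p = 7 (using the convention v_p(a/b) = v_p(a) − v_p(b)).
v_7(5/217) = -1

Factor powers of 7 from the numerator and denominator of the reduced fraction: 5 = 7^0 · 5 and 217 = 7^1 · 31. Apply v_p(a/b) = v_p(a) − v_p(b): v_7(5/217) = 0 − 1 = -1.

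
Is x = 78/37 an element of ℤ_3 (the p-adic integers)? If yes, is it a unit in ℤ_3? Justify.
x ∈ ℤ_3 but not a unit; v_3(x) = 1 > 0

ℤ_3 = {x ∈ ℚ_3 : v_3(x) ≥ 0} and ℤ_3^× = {x ∈ ℤ_3 : v_3(x) = 0}. Here v_3(78/37) = v_3(num) − v_3(den) = 1; compare against these criteria.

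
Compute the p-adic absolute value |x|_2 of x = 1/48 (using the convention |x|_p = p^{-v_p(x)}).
|1/48|_2 = 16

Step 1 — compute v_2(x) by factoring powers of 2 out of the numerator and denominator: v_2(1/48) = -4. Step 2 — apply |x|_p = p^{-v_p(x)} = 2^{4} = 16.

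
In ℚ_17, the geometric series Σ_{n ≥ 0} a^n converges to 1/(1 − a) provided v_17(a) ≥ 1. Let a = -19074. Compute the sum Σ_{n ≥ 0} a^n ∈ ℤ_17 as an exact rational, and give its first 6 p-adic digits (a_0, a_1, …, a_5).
Σ a^n = 1/(1 − a) = 1/19075;  first 6 digits = (1, 0, 2, 13, 3, 1)

v_17(a) = 2 ≥ 1, so the series converges in ℤ_17 to 1/(1 − a) = 1/(1 − (-19074)) = 1/19075. Expand this rational in ℤ_17: compute digits iteratively via d_i = x_i mod 17, x_{i+1} = (x_i − d_i)/17. The first 6 digits are (1, 0, 2, 13, 3, 1).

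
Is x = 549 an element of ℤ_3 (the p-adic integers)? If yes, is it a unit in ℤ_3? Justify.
x ∈ ℤ_3 but not a unit; v_3(x) = 2 > 0

ℤ_3 = {x ∈ ℚ_3 : v_3(x) ≥ 0} and ℤ_3^× = {x ∈ ℤ_3 : v_3(x) = 0}. Here v_3(549) = v_3(num) − v_3(den) = 2; compare against these criteria.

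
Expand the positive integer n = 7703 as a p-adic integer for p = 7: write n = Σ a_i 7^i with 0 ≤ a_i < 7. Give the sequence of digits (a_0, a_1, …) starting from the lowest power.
(a_0, a_1, …) = (3, 1, 3, 1, 3)

Repeated division by 7 gives the digits low-to-high: 7703 = 3 + 1·7^1 + 3·7^2 + 1·7^3 + 3·7^4. Digit sequence: (3, 1, 3, 1, 3).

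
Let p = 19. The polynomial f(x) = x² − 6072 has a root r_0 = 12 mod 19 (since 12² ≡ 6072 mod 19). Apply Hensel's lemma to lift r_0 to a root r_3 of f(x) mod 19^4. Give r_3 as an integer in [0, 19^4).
r_3 = 30583 (mod 130321)

Hensel's recurrence: r_{i+1} = r_i − f(r_i)·(f′(r_i))^{-1} mod 19^{i+2}, with f′(x) = 2x. Iterate:
  r_0 = 12 (mod 19)
  r_1 = 259 (mod 361)
  r_2 = 3147 (mod 6859)
  r_3 = 30583 (mod 130321)
Final: r_3 = 30583, and one checks f(r_3) ≡ 0 mod 19^4.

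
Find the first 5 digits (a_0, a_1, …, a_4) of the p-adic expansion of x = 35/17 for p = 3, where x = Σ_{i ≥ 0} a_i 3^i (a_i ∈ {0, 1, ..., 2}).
(a_0, …, a_4) = (1, 0, 1, 2, 1)

v_3(35/17) = 0 (numerator and denominator both coprime to 3), so x ∈ ℤ_3^×. Compute digits iteratively via a_i = x_i mod 3, x_{i+1} = (x_i − a_i)/3, with x_0 = x:
  x_0 = 35/17;  a_0 = 1;  x_1 = (x_0 − 1)/3 = 6/17
  x_1 = 6/17;  a_1 = 0;  x_2 = (x_1 − 0)/3 = 2/17
  x_2 = 2/17;  a_2 = 1;  x_3 = (x_2 − 1)/3 = -5/17
  x_3 = -5/17;  a_3 = 2;  x_4 = (x_3 − 2)/3 = -13/17
  x_4 = -13/17;  a_4 = 1;  x_5 = (x_4 − 1)/3 = -10/17
Digits: (1, 0, 1, 2, 1).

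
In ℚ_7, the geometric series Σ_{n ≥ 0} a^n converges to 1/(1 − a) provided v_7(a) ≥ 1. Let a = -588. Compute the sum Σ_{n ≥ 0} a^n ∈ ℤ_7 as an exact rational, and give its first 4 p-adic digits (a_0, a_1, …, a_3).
Σ a^n = 1/(1 − a) = 1/589;  first 4 digits = (1, 0, 2, 5)

v_7(a) = 2 ≥ 1, so the series converges in ℤ_7 to 1/(1 − a) = 1/(1 − (-588)) = 1/589. Expand this rational in ℤ_7: compute digits iteratively via d_i = x_i mod 7, x_{i+1} = (x_i − d_i)/7. The first 4 digits are (1, 0, 2, 5).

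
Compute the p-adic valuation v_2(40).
v_2(40) = 3

v_2(n) is the largest exponent k such that 2^k divides n. Factor out: 40 = 2^3 · 5. (Sign doesn't affect v_p.) So v_2(40) = 3.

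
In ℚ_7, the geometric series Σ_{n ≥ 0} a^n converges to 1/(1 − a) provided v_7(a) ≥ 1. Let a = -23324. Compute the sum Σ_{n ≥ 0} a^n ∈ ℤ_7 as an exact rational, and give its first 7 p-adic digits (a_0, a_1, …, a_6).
Σ a^n = 1/(1 − a) = 1/23325;  first 7 digits = (1, 0, 0, 2, 4, 5, 3)

v_7(a) = 3 ≥ 1, so the series converges in ℤ_7 to 1/(1 − a) = 1/(1 − (-23324)) = 1/23325. Expand this rational in ℤ_7: compute digits iteratively via d_i = x_i mod 7, x_{i+1} = (x_i − d_i)/7. The first 7 digits are (1, 0, 0, 2, 4, 5, 3).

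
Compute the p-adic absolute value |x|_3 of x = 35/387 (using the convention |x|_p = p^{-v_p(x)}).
|35/387|_3 = 9

Step 1 — compute v_3(x) by factoring powers of 3 out of the numerator and denominator: v_3(35/387) = -2. Step 2 — apply |x|_p = p^{-v_p(x)} = 3^{2} = 9.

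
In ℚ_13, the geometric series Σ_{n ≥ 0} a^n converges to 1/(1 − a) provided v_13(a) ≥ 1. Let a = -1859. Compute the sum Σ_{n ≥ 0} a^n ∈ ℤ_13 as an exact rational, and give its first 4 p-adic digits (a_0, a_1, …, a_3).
Σ a^n = 1/(1 − a) = 1/1860;  first 4 digits = (1, 0, 2, 12)

v_13(a) = 2 ≥ 1, so the series converges in ℤ_13 to 1/(1 − a) = 1/(1 − (-1859)) = 1/1860. Expand this rational in ℤ_13: compute digits iteratively via d_i = x_i mod 13, x_{i+1} = (x_i − d_i)/13. The first 4 digits are (1, 0, 2, 12).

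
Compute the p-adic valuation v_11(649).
v_11(649) = 1

v_11(n) is the largest exponent k such that 11^k divides n. Factor out: 649 = 11^1 · 59. (Sign doesn't affect v_p.) So v_11(649) = 1.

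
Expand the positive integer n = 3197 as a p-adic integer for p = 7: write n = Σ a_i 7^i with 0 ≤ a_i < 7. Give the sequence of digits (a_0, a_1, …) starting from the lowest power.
(a_0, a_1, …) = (5, 1, 2, 2, 1)

Repeated division by 7 gives the digits low-to-high: 3197 = 5 + 1·7^1 + 2·7^2 + 2·7^3 + 1·7^4. Digit sequence: (5, 1, 2, 2, 1).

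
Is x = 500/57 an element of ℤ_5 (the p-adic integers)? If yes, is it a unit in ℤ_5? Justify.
x ∈ ℤ_5 but not a unit; v_5(x) = 3 > 0

ℤ_5 = {x ∈ ℚ_5 : v_5(x) ≥ 0} and ℤ_5^× = {x ∈ ℤ_5 : v_5(x) = 0}. Here v_5(500/57) = v_5(num) − v_5(den) = 3; compare against these criteria.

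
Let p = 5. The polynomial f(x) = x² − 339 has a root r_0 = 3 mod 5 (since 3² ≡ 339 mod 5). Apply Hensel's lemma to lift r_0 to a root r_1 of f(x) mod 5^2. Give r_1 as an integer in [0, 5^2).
r_1 = 8 (mod 25)

Hensel's recurrence: r_{i+1} = r_i − f(r_i)·(f′(r_i))^{-1} mod 5^{i+2}, with f′(x) = 2x. Iterate:
  r_0 = 3 (mod 5)
  r_1 = 8 (mod 25)
Final: r_1 = 8, and one checks f(r_1) ≡ 0 mod 5^2.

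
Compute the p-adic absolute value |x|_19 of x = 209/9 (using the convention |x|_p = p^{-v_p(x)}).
|209/9|_19 = 1/19

Step 1 — compute v_19(x) by factoring powers of 19 out of the numerator and denominator: v_19(209/9) = 1. Step 2 — apply |x|_p = p^{-v_p(x)} = 19^{-1} = 1/19.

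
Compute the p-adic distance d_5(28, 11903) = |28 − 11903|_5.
d_5(28, 11903) = 1/625

Step 1 — x − y = 28 − 11903 = -11875. Step 2 — v_5(-11875) = 4 (factor: -11875 = −(5^4 · 19); the sign does not affect v_p). Step 3 — |x − y|_5 = 5^{-4} = 1/625.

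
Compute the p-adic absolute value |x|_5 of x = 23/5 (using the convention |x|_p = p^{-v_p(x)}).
|23/5|_5 = 5

Step 1 — compute v_5(x) by factoring powers of 5 out of the numerator and denominator: v_5(23/5) = -1. Step 2 — apply |x|_p = p^{-v_p(x)} = 5^{1} = 5.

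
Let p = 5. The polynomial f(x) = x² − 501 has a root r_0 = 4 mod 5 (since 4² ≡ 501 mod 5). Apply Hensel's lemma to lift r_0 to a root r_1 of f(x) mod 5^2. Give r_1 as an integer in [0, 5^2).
r_1 = 24 (mod 25)

Hensel's recurrence: r_{i+1} = r_i − f(r_i)·(f′(r_i))^{-1} mod 5^{i+2}, with f′(x) = 2x. Iterate:
  r_0 = 4 (mod 5)
  r_1 = 24 (mod 25)
Final: r_1 = 24, and one checks f(r_1) ≡ 0 mod 5^2.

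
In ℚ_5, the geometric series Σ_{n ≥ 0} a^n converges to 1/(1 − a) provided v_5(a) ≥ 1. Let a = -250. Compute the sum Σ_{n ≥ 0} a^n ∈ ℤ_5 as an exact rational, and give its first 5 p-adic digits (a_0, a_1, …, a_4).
Σ a^n = 1/(1 − a) = 1/251;  first 5 digits = (1, 0, 0, 3, 4)

v_5(a) = 3 ≥ 1, so the series converges in ℤ_5 to 1/(1 − a) = 1/(1 − (-250)) = 1/251. Expand this rational in ℤ_5: compute digits iteratively via d_i = x_i mod 5, x_{i+1} = (x_i − d_i)/5. The first 5 digits are (1, 0, 0, 3, 4).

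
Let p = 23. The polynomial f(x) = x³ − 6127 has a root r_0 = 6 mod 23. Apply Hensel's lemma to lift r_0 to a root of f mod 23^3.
r_2 = 1731 (mod 12167)

Hensel: r_{i+1} = r_i − f(r_i)/f′(r_i) mod 23^{i+2}, where f′(x) = 3x². Iterate:
  r_0 = 6 (mod 23)
  r_1 = 144 (mod 529)
  r_2 = 1731 (mod 12167)
Final: r = 1731 with f(r) ≡ 0 mod 23^3.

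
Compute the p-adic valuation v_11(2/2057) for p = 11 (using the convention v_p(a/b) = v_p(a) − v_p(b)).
v_11(2/2057) = -2

Factor powers of 11 from the numerator and denominator of the reduced fraction: 2 = 11^0 · 2 and 2057 = 11^2 · 17. Apply v_p(a/b) = v_p(a) − v_p(b): v_11(2/2057) = 0 − 2 = -2.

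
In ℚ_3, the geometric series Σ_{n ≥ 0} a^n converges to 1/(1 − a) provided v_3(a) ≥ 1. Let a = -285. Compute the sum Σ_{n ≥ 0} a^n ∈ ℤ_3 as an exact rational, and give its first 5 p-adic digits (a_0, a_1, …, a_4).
Σ a^n = 1/(1 − a) = 1/286;  first 5 digits = (1, 1, 2, 1, 1)

v_3(a) = 1 ≥ 1, so the series converges in ℤ_3 to 1/(1 − a) = 1/(1 − (-285)) = 1/286. Expand this rational in ℤ_3: compute digits iteratively via d_i = x_i mod 3, x_{i+1} = (x_i − d_i)/3. The first 5 digits are (1, 1, 2, 1, 1).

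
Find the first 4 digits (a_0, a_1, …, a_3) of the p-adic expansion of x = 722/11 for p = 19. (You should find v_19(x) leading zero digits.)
(a_0, …, a_3) = (0, 0, 14, 1)

v_19(722/11) = 2, so a_0 = ... = a_1 = 0. Factor out: x = 19^2 · u with u = 2/11 a unit in ℤ_19. Expand u iteratively via a_{v+i} = u_i mod 19, u_{i+1} = (u_i − a_{v+i})/19:
  u_0 = 2/11;  a_2 = 14;  u_1 = (u_0 − 14)/19 = -8/11
  u_1 = -8/11;  a_3 = 1;  u_2 = (u_1 − 1)/19 = -1/11
Digits: (0, 0, 14, 1).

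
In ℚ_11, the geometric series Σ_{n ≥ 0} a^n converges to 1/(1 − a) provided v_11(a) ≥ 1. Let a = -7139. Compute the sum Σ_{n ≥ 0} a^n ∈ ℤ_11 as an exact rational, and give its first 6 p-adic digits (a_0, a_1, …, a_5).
Σ a^n = 1/(1 − a) = 1/7140;  first 6 digits = (1, 0, 7, 5, 4, 8)

v_11(a) = 2 ≥ 1, so the series converges in ℤ_11 to 1/(1 − a) = 1/(1 − (-7139)) = 1/7140. Expand this rational in ℤ_11: compute digits iteratively via d_i = x_i mod 11, x_{i+1} = (x_i − d_i)/11. The first 6 digits are (1, 0, 7, 5, 4, 8).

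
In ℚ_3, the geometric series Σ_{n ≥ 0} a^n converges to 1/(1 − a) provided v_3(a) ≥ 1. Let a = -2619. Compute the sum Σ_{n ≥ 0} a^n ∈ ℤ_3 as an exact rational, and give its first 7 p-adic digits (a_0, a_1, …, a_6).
Σ a^n = 1/(1 − a) = 1/2620;  first 7 digits = (1, 0, 0, 2, 0, 1, 0)

v_3(a) = 3 ≥ 1, so the series converges in ℤ_3 to 1/(1 − a) = 1/(1 − (-2619)) = 1/2620. Expand this rational in ℤ_3: compute digits iteratively via d_i = x_i mod 3, x_{i+1} = (x_i − d_i)/3. The first 7 digits are (1, 0, 0, 2, 0, 1, 0).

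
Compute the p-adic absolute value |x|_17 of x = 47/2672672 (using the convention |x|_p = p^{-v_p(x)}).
|47/2672672|_17 = 83521

Step 1 — compute v_17(x) by factoring powers of 17 out of the numerator and denominator: v_17(47/2672672) = -4. Step 2 — apply |x|_p = p^{-v_p(x)} = 17^{4} = 83521.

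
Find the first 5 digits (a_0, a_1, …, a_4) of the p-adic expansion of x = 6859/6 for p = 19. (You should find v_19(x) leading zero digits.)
(a_0, …, a_4) = (0, 0, 0, 16, 15)

v_19(6859/6) = 3, so a_0 = ... = a_2 = 0. Factor out: x = 19^3 · u with u = 1/6 a unit in ℤ_19. Expand u iteratively via a_{v+i} = u_i mod 19, u_{i+1} = (u_i − a_{v+i})/19:
  u_0 = 1/6;  a_3 = 16;  u_1 = (u_0 − 16)/19 = -5/6
  u_1 = -5/6;  a_4 = 15;  u_2 = (u_1 − 15)/19 = -5/6
Digits: (0, 0, 0, 16, 15).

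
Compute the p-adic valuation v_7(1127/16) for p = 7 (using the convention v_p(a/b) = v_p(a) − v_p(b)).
v_7(1127/16) = 2

Factor powers of 7 from the numerator and denominator of the reduced fraction: 1127 = 7^2 · 23 and 16 = 7^0 · 16. Apply v_p(a/b) = v_p(a) − v_p(b): v_7(1127/16) = 2 − 0 = 2.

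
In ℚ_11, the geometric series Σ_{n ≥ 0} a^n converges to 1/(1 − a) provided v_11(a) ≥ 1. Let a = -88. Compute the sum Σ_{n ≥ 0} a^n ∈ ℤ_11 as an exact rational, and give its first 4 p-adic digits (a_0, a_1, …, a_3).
Σ a^n = 1/(1 − a) = 1/89;  first 4 digits = (1, 3, 8, 10)

v_11(a) = 1 ≥ 1, so the series converges in ℤ_11 to 1/(1 − a) = 1/(1 − (-88)) = 1/89. Expand this rational in ℤ_11: compute digits iteratively via d_i = x_i mod 11, x_{i+1} = (x_i − d_i)/11. The first 4 digits are (1, 3, 8, 10).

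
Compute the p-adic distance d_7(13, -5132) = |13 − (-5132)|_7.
d_7(13, -5132) = 1/343

Step 1 — x − y = 13 − (-5132) = 5145. Step 2 — v_7(5145) = 3 (factor: 5145 = (7^3 · 15); the sign does not affect v_p). Step 3 — |x − y|_7 = 7^{-3} = 1/343.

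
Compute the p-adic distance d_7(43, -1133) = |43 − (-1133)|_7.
d_7(43, -1133) = 1/49

Step 1 — x − y = 43 − (-1133) = 1176. Step 2 — v_7(1176) = 2 (factor: 1176 = (7^2 · 24); the sign does not affect v_p). Step 3 — |x − y|_7 = 7^{-2} = 1/49.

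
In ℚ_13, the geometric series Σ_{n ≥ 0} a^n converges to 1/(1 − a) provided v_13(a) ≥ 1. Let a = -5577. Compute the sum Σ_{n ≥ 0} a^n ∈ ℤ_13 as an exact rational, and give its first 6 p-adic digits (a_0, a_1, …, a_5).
Σ a^n = 1/(1 − a) = 1/5578;  first 6 digits = (1, 0, 6, 10, 9, 5)

v_13(a) = 2 ≥ 1, so the series converges in ℤ_13 to 1/(1 − a) = 1/(1 − (-5577)) = 1/5578. Expand this rational in ℤ_13: compute digits iteratively via d_i = x_i mod 13, x_{i+1} = (x_i − d_i)/13. The first 6 digits are (1, 0, 6, 10, 9, 5).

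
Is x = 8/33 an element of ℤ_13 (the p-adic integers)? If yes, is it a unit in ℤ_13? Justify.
x ∈ ℤ_13^× (unit); v_13(x) = 0

ℤ_13 = {x ∈ ℚ_13 : v_13(x) ≥ 0} and ℤ_13^× = {x ∈ ℤ_13 : v_13(x) = 0}. Here v_13(8/33) = v_13(num) − v_13(den) = 0; compare against these criteria.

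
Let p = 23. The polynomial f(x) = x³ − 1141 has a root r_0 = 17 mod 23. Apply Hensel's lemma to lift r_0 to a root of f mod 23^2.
r_1 = 178 (mod 529)

Hensel: r_{i+1} = r_i − f(r_i)/f′(r_i) mod 23^{i+2}, where f′(x) = 3x². Iterate:
  r_0 = 17 (mod 23)
  r_1 = 178 (mod 529)
Final: r = 178 with f(r) ≡ 0 mod 23^2.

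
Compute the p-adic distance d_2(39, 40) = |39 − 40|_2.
d_2(39, 40) = 1

Step 1 — x − y = 39 − 40 = -1. Step 2 — v_2(-1) = 0 (factor: -1 = −(2^0 · 1); the sign does not affect v_p). Step 3 — |x − y|_2 = 2^{0} = 1.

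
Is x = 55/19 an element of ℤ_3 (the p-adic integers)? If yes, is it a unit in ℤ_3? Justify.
x ∈ ℤ_3^× (unit); v_3(x) = 0

ℤ_3 = {x ∈ ℚ_3 : v_3(x) ≥ 0} and ℤ_3^× = {x ∈ ℤ_3 : v_3(x) = 0}. Here v_3(55/19) = v_3(num) − v_3(den) = 0; compare against these criteria.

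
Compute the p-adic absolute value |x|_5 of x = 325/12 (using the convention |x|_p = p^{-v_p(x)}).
|325/12|_5 = 1/25

Step 1 — compute v_5(x) by factoring powers of 5 out of the numerator and denominator: v_5(325/12) = 2. Step 2 — apply |x|_p = p^{-v_p(x)} = 5^{-2} = 1/25.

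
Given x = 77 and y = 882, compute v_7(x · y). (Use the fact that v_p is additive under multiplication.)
v_7(67914) = 3

v_p(x) = 1 (factor: 77 = 7^1 · 11); v_p(y) = 2 (factor: 882 = 7^2 · 18). Additivity: v_p(xy) = v_p(x) + v_p(y) = 1 + 2 = 3. (Direct check: xy = 67914 = 7^3 · (198).)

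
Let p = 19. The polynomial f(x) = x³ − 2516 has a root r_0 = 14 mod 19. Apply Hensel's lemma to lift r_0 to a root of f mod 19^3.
r_2 = 6379 (mod 6859)

Hensel: r_{i+1} = r_i − f(r_i)/f′(r_i) mod 19^{i+2}, where f′(x) = 3x². Iterate:
  r_0 = 14 (mod 19)
  r_1 = 242 (mod 361)
  r_2 = 6379 (mod 6859)
Final: r = 6379 with f(r) ≡ 0 mod 19^3.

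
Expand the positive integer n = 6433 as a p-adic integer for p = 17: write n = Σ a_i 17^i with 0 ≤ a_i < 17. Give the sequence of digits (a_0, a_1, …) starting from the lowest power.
(a_0, a_1, …) = (7, 4, 5, 1)

Repeated division by 17 gives the digits low-to-high: 6433 = 7 + 4·17^1 + 5·17^2 + 1·17^3. Digit sequence: (7, 4, 5, 1).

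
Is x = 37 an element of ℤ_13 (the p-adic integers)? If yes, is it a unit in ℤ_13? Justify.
x ∈ ℤ_13^× (unit); v_13(x) = 0

ℤ_13 = {x ∈ ℚ_13 : v_13(x) ≥ 0} and ℤ_13^× = {x ∈ ℤ_13 : v_13(x) = 0}. Here v_13(37) = v_13(num) − v_13(den) = 0; compare against these criteria.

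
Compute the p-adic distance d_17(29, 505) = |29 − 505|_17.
d_17(29, 505) = 1/17

Step 1 — x − y = 29 − 505 = -476. Step 2 — v_17(-476) = 1 (factor: -476 = −(17^1 · 28); the sign does not affect v_p). Step 3 — |x − y|_17 = 17^{-1} = 1/17.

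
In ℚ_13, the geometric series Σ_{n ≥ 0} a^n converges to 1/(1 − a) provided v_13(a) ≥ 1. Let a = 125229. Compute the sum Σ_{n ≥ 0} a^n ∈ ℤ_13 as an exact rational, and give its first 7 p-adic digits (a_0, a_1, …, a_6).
Σ a^n = 1/(1 − a) = -1/125228;  first 7 digits = (1, 0, 0, 5, 4, 0, 12)

v_13(a) = 3 ≥ 1, so the series converges in ℤ_13 to 1/(1 − a) = 1/(1 − 125229) = -1/125228. Expand this rational in ℤ_13: compute digits iteratively via d_i = x_i mod 13, x_{i+1} = (x_i − d_i)/13. The first 7 digits are (1, 0, 0, 5, 4, 0, 12).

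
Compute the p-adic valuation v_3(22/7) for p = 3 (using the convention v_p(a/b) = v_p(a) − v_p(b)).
v_3(22/7) = 0

Factor powers of 3 from the numerator and denominator of the reduced fraction: 22 = 3^0 · 22 and 7 = 3^0 · 7. Apply v_p(a/b) = v_p(a) − v_p(b): v_3(22/7) = 0 − 0 = 0.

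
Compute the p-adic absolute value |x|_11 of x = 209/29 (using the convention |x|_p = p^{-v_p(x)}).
|209/29|_11 = 1/11

Step 1 — compute v_11(x) by factoring powers of 11 out of the numerator and denominator: v_11(209/29) = 1. Step 2 — apply |x|_p = p^{-v_p(x)} = 11^{-1} = 1/11.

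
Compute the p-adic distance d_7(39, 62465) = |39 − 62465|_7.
d_7(39, 62465) = 1/2401

Step 1 — x − y = 39 − 62465 = -62426. Step 2 — v_7(-62426) = 4 (factor: -62426 = −(7^4 · 26); the sign does not affect v_p). Step 3 — |x − y|_7 = 7^{-4} = 1/2401.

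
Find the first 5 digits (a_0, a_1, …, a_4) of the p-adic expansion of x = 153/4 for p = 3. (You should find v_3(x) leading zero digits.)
(a_0, …, a_4) = (0, 0, 2, 0, 1)

v_3(153/4) = 2, so a_0 = ... = a_1 = 0. Factor out: x = 3^2 · u with u = 17/4 a unit in ℤ_3. Expand u iteratively via a_{v+i} = u_i mod 3, u_{i+1} = (u_i − a_{v+i})/3:
  u_0 = 17/4;  a_2 = 2;  u_1 = (u_0 − 2)/3 = 3/4
  u_1 = 3/4;  a_3 = 0;  u_2 = (u_1 − 0)/3 = 1/4
  u_2 = 1/4;  a_4 = 1;  u_3 = (u_2 − 1)/3 = -1/4
Digits: (0, 0, 2, 0, 1).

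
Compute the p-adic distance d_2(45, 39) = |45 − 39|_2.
d_2(45, 39) = 1/2

Step 1 — x − y = 45 − 39 = 6. Step 2 — v_2(6) = 1 (factor: 6 = (2^1 · 3); the sign does not affect v_p). Step 3 — |x − y|_2 = 2^{-1} = 1/2.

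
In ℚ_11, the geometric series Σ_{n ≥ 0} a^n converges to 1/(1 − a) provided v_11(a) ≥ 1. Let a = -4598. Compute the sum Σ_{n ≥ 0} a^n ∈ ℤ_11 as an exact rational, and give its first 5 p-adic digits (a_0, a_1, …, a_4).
Σ a^n = 1/(1 − a) = 1/4599;  first 5 digits = (1, 0, 6, 7, 2)

v_11(a) = 2 ≥ 1, so the series converges in ℤ_11 to 1/(1 − a) = 1/(1 − (-4598)) = 1/4599. Expand this rational in ℤ_11: compute digits iteratively via d_i = x_i mod 11, x_{i+1} = (x_i − d_i)/11. The first 5 digits are (1, 0, 6, 7, 2).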